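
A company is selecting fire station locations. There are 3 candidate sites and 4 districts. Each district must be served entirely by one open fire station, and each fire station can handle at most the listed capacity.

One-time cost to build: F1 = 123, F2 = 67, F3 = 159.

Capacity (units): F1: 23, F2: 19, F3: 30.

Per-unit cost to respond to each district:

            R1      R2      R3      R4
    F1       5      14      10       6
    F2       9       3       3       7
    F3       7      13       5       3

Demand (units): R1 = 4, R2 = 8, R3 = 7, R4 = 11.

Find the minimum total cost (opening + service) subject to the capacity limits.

Minimum total cost: 321

Open {F1, F2}: R1→F1 5·4=20, R2→F2 3·8=24, R3→F2 3·7=21, R4→F1 6·11=66.
Loads: F1 carries 15/23, F2 carries 15/19. Service 131; fixed 190; total 321.
Next best feasible plan costs 332.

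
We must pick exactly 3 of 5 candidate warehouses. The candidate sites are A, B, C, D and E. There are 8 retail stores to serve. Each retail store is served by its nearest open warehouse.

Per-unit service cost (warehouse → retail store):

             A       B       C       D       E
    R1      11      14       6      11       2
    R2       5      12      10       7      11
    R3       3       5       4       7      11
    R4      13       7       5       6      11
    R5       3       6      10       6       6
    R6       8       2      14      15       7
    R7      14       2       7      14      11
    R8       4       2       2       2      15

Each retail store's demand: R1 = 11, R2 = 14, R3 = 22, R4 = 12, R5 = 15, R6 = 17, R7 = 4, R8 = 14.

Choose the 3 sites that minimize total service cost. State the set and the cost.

Choose A, B and E; total service cost 357.

With exactly 3 open, each retail store uses its cheapest among the chosen.
{A, B, E}: R1→E 2·11=22, R2→A 5·14=70, R3→A 3·22=66, R4→B 7·12=84, R5→A 3·15=45, R6→B 2·17=34, R7→B 2·4=8, R8→B 2·14=28. Service cost 357.
{A, B, C}: service cost 377
{A, C, E}: service cost 438
Among all 10 size-3 choices, {A, B, E} is lowest.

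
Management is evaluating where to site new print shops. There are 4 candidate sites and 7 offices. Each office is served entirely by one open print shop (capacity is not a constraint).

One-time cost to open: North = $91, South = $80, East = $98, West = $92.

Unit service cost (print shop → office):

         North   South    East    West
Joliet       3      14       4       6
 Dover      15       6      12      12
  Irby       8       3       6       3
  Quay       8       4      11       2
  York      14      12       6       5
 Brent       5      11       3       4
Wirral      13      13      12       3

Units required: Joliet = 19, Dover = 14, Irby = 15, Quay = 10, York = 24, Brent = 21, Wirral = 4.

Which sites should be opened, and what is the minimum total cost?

Open South and West; minimum total cost 651.

For any fixed open set, each office goes to its cheapest open site; total = fixed + service.
{South, West}: Joliet→West 6·19=114, Dover→South 6·14=84, Irby→South 3·15=45, Quay→West 2·10=20, York→West 5·24=120, Brent→West 4·21=84, Wirral→West 3·4=12. Service 479; fixed 172; total 651.
{West}: service 563 + fixed 92 = 655
{South, East}: Joliet→East 4·19=76, Dover→South 6·14=84, Irby→South 3·15=45, Quay→South 4·10=40, York→East 6·24=144, Brent→East 3·21=63, Wirral→East 12·4=48. Service 500; fixed 178; total 678.
{North, South, East, West}: service 401 + fixed 361 = 762
No other subset beats 651.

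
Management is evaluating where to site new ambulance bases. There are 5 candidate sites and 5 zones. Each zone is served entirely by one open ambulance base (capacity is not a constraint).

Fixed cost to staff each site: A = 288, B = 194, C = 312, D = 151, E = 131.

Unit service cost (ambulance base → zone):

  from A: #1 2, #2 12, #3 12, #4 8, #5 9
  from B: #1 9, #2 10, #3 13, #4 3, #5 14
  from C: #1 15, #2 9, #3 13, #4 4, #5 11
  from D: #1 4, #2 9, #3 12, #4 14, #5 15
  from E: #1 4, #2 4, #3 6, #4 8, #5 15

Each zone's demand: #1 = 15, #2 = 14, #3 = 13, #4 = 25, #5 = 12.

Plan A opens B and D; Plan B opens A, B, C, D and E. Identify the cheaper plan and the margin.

Plan A is cheaper by 493.

Plan A: {B, D}: #1→D 4·15=60, #2→D 9·14=126, #3→D 12·13=156, #4→B 3·25=75, #5→B 14·12=168. Service 585; fixed 345; total 930.
Plan B: {A, B, C, D, E}: #1→A 2·15=30, #2→E 4·14=56, #3→E 6·13=78, #4→B 3·25=75, #5→A 9·12=108. Service 347; fixed 1076; total 1423.
Difference: |930 − 1423| = 493.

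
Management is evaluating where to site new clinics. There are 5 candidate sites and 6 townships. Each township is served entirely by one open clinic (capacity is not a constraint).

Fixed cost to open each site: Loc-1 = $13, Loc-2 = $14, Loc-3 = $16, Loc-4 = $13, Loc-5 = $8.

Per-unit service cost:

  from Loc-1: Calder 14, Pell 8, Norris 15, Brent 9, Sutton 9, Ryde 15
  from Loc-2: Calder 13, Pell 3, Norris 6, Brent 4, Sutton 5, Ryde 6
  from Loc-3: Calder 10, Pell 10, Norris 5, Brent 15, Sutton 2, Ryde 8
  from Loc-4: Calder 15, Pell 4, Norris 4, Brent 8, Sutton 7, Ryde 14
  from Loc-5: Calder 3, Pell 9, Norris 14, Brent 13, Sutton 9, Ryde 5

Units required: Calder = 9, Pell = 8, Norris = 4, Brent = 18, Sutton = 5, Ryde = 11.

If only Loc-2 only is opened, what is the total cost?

Each township is assigned to its cheapest site among the open ones.
{Loc-2}: Calder→Loc-2 13·9=117, Pell→Loc-2 3·8=24, Norris→Loc-2 6·4=24, Brent→Loc-2 4·18=72, Sutton→Loc-2 5·5=25, Ryde→Loc-2 6·11=66. Service 328; fixed 14; total 342.

Total cost: 342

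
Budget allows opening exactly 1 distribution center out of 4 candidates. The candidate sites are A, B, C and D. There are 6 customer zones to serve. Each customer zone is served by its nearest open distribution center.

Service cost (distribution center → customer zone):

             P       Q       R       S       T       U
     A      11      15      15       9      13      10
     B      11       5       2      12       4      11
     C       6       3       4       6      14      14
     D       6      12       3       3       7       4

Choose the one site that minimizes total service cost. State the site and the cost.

Choose D only; total service cost 35.

With exactly 1 open, each customer zone uses its cheapest among the chosen.
{D}: P→D 6, Q→D 12, R→D 3, S→D 3, T→D 7, U→D 4. Service cost 35.
{B}: service cost 45
{C}: service cost 47
Among all 4 size-1 choices, {D} is lowest.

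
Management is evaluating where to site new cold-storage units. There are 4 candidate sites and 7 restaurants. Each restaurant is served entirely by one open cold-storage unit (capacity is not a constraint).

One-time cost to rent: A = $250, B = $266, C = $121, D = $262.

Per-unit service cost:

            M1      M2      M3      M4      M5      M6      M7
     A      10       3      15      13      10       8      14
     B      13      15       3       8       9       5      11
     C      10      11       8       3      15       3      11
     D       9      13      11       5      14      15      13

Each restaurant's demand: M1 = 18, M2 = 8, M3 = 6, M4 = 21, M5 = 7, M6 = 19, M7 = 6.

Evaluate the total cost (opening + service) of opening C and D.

Each restaurant is assigned to its cheapest site among the open ones.
{C, D}: M1→D 9·18=162, M2→C 11·8=88, M3→C 8·6=48, M4→C 3·21=63, M5→D 14·7=98, M6→C 3·19=57, M7→C 11·6=66. Service 582; fixed 383; total 965.

Total cost: 965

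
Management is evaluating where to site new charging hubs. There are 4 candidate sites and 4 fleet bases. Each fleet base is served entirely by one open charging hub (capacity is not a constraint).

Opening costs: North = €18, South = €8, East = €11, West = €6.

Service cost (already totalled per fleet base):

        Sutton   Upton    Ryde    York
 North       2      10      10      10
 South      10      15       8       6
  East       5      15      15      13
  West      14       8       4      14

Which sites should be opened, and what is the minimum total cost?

For any fixed open set, each fleet base goes to its cheapest open site; total = fixed + service.
{South, West}: Sutton→South 10, Upton→West 8, Ryde→West 4, York→South 6. Service 28; fixed 14; total 42.
{West}: Sutton→West 14, Upton→West 8, Ryde→West 4, York→West 14. Service 40; fixed 6; total 46.
{South}: Sutton→South 10, Upton→South 15, Ryde→South 8, York→South 6. Service 39; fixed 8; total 47.
{North, South, East, West}: service 20 + fixed 43 = 63
No other subset beats 42.

Open South and West; minimum total cost 42.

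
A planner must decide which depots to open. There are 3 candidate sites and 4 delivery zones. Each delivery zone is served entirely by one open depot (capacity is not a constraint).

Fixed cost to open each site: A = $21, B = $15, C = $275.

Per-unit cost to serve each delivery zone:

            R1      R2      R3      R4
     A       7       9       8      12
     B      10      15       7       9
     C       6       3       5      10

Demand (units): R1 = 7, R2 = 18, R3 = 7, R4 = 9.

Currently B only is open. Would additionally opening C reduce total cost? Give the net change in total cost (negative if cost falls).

No — net change +17 (cost rises by 17).

Current service cost with {B}: 470.
Adding C: each delivery zone re-picks its cheapest; new service cost 212, saving 258.
Extra fixed cost: 275. Net change = 275 − 258 = 17.
(Totals: 485 → 502.)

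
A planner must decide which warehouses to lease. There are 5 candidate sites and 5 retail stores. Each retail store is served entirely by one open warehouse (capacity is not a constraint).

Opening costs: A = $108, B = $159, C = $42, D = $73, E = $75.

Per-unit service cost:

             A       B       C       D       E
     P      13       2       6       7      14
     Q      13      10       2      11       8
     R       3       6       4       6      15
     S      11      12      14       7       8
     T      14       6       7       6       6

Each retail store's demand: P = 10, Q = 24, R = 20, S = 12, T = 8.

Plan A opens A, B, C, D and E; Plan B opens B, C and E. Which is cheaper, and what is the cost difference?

Plan A: {A, B, C, D, E}: P→B 2·10=20, Q→C 2·24=48, R→A 3·20=60, S→D 7·12=84, T→B 6·8=48. Service 260; fixed 457; total 717.
Plan B: {B, C, E}: P→B 2·10=20, Q→C 2·24=48, R→C 4·20=80, S→E 8·12=96, T→B 6·8=48. Service 292; fixed 276; total 568.
Difference: |717 − 568| = 149.

Plan B is cheaper by 149.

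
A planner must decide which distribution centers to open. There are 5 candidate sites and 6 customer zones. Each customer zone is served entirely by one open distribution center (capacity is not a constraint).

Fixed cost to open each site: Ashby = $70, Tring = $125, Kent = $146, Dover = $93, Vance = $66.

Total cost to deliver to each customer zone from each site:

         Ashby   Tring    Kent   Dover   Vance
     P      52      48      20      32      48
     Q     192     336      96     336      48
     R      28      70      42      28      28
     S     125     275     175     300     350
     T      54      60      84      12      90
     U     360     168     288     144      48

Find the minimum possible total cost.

For any fixed open set, each customer zone goes to its cheapest open site; total = fixed + service.
{Ashby, Vance}: P→Vance 48, Q→Vance 48, R→Ashby 28, S→Ashby 125, T→Ashby 54, U→Vance 48. Service 351; fixed 136; total 487.
{Ashby, Dover, Vance}: service 293 + fixed 229 = 522
{Ashby, Kent, Vance}: service 323 + fixed 282 = 605
{Ashby, Tring, Kent, Dover, Vance}: service 281 + fixed 500 = 781
No other subset beats 487.

Minimum total cost: 487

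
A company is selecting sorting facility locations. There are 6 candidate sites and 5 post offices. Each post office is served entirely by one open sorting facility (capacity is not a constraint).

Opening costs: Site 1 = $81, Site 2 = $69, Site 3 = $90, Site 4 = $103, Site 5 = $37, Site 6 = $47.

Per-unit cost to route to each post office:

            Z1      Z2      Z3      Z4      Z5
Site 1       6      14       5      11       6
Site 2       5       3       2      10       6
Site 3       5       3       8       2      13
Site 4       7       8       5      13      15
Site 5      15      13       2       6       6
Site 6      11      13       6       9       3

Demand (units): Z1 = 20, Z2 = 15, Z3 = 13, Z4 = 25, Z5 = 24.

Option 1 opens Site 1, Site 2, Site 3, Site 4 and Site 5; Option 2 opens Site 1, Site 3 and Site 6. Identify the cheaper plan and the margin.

Option 1: {Site 1, Site 2, Site 3, Site 4, Site 5}: Z1→Site 2 5·20=100, Z2→Site 2 3·15=45, Z3→Site 2 2·13=26, Z4→Site 3 2·25=50, Z5→Site 1 6·24=144. Service 365; fixed 380; total 745.
Option 2: {Site 1, Site 3, Site 6}: Z1→Site 3 5·20=100, Z2→Site 3 3·15=45, Z3→Site 1 5·13=65, Z4→Site 3 2·25=50, Z5→Site 6 3·24=72. Service 332; fixed 218; total 550.
Difference: |745 − 550| = 195.

Option 2 is cheaper by 195.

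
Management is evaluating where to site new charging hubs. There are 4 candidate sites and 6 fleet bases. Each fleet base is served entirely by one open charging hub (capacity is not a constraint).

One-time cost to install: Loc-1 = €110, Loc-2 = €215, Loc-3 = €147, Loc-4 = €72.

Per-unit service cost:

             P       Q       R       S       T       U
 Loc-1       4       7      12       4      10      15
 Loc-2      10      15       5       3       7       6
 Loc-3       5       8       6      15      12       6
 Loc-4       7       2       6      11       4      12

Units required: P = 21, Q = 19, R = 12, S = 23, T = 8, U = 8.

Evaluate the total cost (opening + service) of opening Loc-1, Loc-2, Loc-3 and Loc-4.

Each fleet base is assigned to its cheapest site among the open ones.
{Loc-1, Loc-2, Loc-3, Loc-4}: P→Loc-1 4·21=84, Q→Loc-4 2·19=38, R→Loc-2 5·12=60, S→Loc-2 3·23=69, T→Loc-4 4·8=32, U→Loc-2 6·8=48. Service 331; fixed 544; total 875.

Total cost: 875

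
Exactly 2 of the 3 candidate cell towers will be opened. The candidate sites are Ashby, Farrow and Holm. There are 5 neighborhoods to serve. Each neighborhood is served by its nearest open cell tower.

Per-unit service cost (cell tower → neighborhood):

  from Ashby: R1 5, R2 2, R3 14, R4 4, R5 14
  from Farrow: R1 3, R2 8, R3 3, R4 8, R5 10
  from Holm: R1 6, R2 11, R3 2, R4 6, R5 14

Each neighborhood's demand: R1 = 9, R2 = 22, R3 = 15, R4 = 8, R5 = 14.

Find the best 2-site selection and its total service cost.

Choose Ashby and Farrow; total service cost 288.

With exactly 2 open, each neighborhood uses its cheapest among the chosen.
{Ashby, Farrow}: R1→Farrow 3·9=27, R2→Ashby 2·22=44, R3→Farrow 3·15=45, R4→Ashby 4·8=32, R5→Farrow 10·14=140. Service cost 288.
{Ashby, Holm}: service cost 347
{Farrow, Holm}: service cost 421
Among all 3 size-2 choices, {Ashby, Farrow} is lowest.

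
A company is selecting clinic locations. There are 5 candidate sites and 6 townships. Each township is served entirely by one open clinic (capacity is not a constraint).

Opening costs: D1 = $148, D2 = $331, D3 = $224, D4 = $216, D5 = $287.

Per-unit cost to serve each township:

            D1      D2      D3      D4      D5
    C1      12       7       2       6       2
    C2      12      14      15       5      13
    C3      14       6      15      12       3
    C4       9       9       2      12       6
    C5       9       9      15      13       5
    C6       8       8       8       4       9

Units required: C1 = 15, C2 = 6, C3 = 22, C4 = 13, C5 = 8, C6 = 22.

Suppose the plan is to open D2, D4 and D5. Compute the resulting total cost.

Each township is assigned to its cheapest site among the open ones.
{D2, D4, D5}: C1→D5 2·15=30, C2→D4 5·6=30, C3→D5 3·22=66, C4→D5 6·13=78, C5→D5 5·8=40, C6→D4 4·22=88. Service 332; fixed 834; total 1166.

Total cost: 1166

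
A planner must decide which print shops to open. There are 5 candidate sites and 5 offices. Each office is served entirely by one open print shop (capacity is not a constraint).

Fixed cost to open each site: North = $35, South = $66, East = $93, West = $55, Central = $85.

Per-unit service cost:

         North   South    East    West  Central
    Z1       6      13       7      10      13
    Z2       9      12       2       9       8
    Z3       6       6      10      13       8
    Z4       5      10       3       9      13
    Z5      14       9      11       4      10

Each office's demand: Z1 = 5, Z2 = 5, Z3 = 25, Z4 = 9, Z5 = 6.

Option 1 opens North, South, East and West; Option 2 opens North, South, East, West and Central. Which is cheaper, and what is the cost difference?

Option 1: {North, South, East, West}: Z1→North 6·5=30, Z2→East 2·5=10, Z3→North 6·25=150, Z4→East 3·9=27, Z5→West 4·6=24. Service 241; fixed 249; total 490.
Option 2: {North, South, East, West, Central}: Z1→North 6·5=30, Z2→East 2·5=10, Z3→North 6·25=150, Z4→East 3·9=27, Z5→West 4·6=24. Service 241; fixed 334; total 575.
Difference: |490 − 575| = 85.

Option 1 is cheaper by 85.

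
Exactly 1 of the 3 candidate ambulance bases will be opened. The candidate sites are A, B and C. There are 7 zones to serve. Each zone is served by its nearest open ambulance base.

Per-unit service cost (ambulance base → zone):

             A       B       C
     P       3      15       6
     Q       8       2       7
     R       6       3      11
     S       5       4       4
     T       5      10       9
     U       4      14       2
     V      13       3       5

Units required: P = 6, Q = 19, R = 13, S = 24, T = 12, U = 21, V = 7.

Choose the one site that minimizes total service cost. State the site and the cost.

With exactly 1 open, each zone uses its cheapest among the chosen.
{C}: P→C 6·6=36, Q→C 7·19=133, R→C 11·13=143, S→C 4·24=96, T→C 9·12=108, U→C 2·21=42, V→C 5·7=35. Service cost 593.
{A}: service cost 603
{B}: service cost 698
Among all 3 size-1 choices, {C} is lowest.

Choose C only; total service cost 593.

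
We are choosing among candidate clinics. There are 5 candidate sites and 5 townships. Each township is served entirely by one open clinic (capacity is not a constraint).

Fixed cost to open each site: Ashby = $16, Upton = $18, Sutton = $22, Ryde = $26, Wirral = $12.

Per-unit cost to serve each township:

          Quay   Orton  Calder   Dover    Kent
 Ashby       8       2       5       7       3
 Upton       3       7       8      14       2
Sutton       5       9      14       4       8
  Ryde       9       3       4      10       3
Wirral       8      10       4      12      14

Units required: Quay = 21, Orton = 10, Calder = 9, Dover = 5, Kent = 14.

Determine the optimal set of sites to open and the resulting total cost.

For any fixed open set, each township goes to its cheapest open site; total = fixed + service.
{Ashby, Upton}: Quay→Upton 3·21=63, Orton→Ashby 2·10=20, Calder→Ashby 5·9=45, Dover→Ashby 7·5=35, Kent→Upton 2·14=28. Service 191; fixed 34; total 225.
{Ashby, Upton, Wirral}: service 182 + fixed 46 = 228
{Ashby, Upton, Sutton}: Quay→Upton 3·21=63, Orton→Ashby 2·10=20, Calder→Ashby 5·9=45, Dover→Sutton 4·5=20, Kent→Upton 2·14=28. Service 176; fixed 56; total 232.
{Ashby, Upton, Sutton, Ryde, Wirral}: service 167 + fixed 94 = 261
No other subset beats 225.

Open Ashby and Upton; minimum total cost 225.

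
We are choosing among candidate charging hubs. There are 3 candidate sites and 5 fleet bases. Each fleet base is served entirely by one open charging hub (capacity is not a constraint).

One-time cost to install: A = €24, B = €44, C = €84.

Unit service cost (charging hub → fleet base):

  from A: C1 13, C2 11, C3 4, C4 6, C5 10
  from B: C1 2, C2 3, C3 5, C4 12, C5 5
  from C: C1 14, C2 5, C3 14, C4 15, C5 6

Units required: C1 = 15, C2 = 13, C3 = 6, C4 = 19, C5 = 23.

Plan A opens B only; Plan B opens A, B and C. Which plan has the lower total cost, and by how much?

Plan B is cheaper by 12.

Plan A: {B}: C1→B 2·15=30, C2→B 3·13=39, C3→B 5·6=30, C4→B 12·19=228, C5→B 5·23=115. Service 442; fixed 44; total 486.
Plan B: {A, B, C}: C1→B 2·15=30, C2→B 3·13=39, C3→A 4·6=24, C4→A 6·19=114, C5→B 5·23=115. Service 322; fixed 152; total 474.
Difference: |486 − 474| = 12.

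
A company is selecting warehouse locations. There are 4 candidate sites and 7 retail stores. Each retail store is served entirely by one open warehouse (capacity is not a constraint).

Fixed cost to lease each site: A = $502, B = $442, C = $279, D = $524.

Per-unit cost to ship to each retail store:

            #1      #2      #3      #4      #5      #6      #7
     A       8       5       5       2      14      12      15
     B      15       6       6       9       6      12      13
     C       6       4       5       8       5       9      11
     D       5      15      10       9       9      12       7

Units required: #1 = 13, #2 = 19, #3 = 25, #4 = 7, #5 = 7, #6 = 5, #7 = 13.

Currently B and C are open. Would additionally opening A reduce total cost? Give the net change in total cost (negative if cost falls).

Current service cost with {B, C}: 558.
Adding A: each retail store re-picks its cheapest; new service cost 516, saving 42.
Extra fixed cost: 502. Net change = 502 − 42 = 460.
(Totals: 1279 → 1739.)

No — net change +460 (cost rises by 460).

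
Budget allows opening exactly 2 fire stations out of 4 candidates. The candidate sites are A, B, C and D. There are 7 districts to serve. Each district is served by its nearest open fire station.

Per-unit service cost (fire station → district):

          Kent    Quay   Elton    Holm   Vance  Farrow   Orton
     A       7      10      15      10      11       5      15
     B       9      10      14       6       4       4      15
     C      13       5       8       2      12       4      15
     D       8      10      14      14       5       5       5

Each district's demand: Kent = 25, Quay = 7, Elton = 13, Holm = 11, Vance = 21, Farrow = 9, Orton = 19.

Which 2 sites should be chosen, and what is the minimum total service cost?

Choose C and D; total service cost 597.

With exactly 2 open, each district uses its cheapest among the chosen.
{C, D}: Kent→D 8·25=200, Quay→C 5·7=35, Elton→C 8·13=104, Holm→C 2·11=22, Vance→D 5·21=105, Farrow→C 4·9=36, Orton→D 5·19=95. Service cost 597.
{B, D}: service cost 733
{A, D}: service cost 782
Among all 6 size-2 choices, {C, D} is lowest.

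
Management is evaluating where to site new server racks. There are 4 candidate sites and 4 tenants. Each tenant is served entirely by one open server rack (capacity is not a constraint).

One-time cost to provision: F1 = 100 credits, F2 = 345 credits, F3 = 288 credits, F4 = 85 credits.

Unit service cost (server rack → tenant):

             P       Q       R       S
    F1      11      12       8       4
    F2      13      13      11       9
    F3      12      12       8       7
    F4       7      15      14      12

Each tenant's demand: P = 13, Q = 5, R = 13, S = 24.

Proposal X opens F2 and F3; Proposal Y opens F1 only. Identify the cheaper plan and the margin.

Proposal Y is cheaper by 618.

Proposal X: {F2, F3}: P→F3 12·13=156, Q→F3 12·5=60, R→F3 8·13=104, S→F3 7·24=168. Service 488; fixed 633; total 1121.
Proposal Y: {F1}: P→F1 11·13=143, Q→F1 12·5=60, R→F1 8·13=104, S→F1 4·24=96. Service 403; fixed 100; total 503.
Difference: |1121 − 503| = 618.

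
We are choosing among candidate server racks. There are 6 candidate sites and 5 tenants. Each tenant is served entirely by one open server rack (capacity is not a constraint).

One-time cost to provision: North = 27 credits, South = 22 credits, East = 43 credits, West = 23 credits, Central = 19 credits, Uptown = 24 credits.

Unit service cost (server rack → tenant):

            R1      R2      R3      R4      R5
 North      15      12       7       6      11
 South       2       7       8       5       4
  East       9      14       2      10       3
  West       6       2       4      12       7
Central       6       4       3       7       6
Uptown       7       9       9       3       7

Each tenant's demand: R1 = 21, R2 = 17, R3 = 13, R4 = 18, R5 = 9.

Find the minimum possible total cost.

For any fixed open set, each tenant goes to its cheapest open site; total = fixed + service.
{South, West, Uptown}: R1→South 2·21=42, R2→West 2·17=34, R3→West 4·13=52, R4→Uptown 3·18=54, R5→South 4·9=36. Service 218; fixed 69; total 287.
{South, West, Central, Uptown}: R1→South 2·21=42, R2→West 2·17=34, R3→Central 3·13=39, R4→Uptown 3·18=54, R5→South 4·9=36. Service 205; fixed 88; total 293.
{South, East, West, Uptown}: R1→South 2·21=42, R2→West 2·17=34, R3→East 2·13=26, R4→Uptown 3·18=54, R5→East 3·9=27. Service 183; fixed 112; total 295.
{North, South, East, West, Central, Uptown}: R1→South 2·21=42, R2→West 2·17=34, R3→East 2·13=26, R4→Uptown 3·18=54, R5→East 3·9=27. Service 183; fixed 158; total 341.
No other subset beats 287.

Minimum total cost: 287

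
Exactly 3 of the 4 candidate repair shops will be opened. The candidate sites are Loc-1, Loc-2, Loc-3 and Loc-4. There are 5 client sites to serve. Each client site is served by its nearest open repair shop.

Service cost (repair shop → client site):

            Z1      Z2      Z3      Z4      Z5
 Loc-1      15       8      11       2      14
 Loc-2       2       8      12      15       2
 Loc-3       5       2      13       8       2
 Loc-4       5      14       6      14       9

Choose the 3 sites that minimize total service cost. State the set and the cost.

With exactly 3 open, each client site uses its cheapest among the chosen.
{Loc-1, Loc-3, Loc-4}: Z1→Loc-3 5, Z2→Loc-3 2, Z3→Loc-4 6, Z4→Loc-1 2, Z5→Loc-3 2. Service cost 17.
{Loc-1, Loc-2, Loc-3}: service cost 19
{Loc-1, Loc-2, Loc-4}: service cost 20
Among all 4 size-3 choices, {Loc-1, Loc-3, Loc-4} is lowest.

Choose Loc-1, Loc-3 and Loc-4; total service cost 17.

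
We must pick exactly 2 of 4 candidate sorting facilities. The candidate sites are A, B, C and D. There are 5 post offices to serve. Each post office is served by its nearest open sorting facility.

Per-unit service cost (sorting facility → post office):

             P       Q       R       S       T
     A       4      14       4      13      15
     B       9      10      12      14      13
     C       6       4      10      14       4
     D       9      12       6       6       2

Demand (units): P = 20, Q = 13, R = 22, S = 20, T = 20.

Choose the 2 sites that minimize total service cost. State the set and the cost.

Choose C and D; total service cost 464.

With exactly 2 open, each post office uses its cheapest among the chosen.
{C, D}: P→C 6·20=120, Q→C 4·13=52, R→D 6·22=132, S→D 6·20=120, T→D 2·20=40. Service cost 464.
{A, D}: service cost 484
{A, C}: service cost 560
Among all 6 size-2 choices, {C, D} is lowest.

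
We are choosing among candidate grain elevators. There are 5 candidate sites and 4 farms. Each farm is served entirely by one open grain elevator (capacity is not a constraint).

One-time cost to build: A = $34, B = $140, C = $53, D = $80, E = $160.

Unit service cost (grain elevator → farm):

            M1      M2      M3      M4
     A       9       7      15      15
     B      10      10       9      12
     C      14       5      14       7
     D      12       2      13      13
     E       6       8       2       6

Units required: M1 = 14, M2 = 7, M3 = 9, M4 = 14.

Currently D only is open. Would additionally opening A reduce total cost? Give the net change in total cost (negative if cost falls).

Yes — net change −8 (cost falls by 8).

Current service cost with {D}: 481.
Adding A: each farm re-picks its cheapest; new service cost 439, saving 42.
Extra fixed cost: 34. Net change = 34 − 42 = -8.
(Totals: 561 → 553.)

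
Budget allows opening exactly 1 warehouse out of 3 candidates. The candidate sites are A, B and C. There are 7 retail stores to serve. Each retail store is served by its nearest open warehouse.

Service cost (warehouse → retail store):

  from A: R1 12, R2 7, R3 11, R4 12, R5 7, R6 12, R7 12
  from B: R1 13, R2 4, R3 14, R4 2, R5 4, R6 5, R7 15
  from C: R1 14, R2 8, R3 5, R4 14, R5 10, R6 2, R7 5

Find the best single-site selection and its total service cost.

Choose B only; total service cost 57.

With exactly 1 open, each retail store uses its cheapest among the chosen.
{B}: R1→B 13, R2→B 4, R3→B 14, R4→B 2, R5→B 4, R6→B 5, R7→B 15. Service cost 57.
{C}: service cost 58
{A}: service cost 73
Among all 3 size-1 choices, {B} is lowest.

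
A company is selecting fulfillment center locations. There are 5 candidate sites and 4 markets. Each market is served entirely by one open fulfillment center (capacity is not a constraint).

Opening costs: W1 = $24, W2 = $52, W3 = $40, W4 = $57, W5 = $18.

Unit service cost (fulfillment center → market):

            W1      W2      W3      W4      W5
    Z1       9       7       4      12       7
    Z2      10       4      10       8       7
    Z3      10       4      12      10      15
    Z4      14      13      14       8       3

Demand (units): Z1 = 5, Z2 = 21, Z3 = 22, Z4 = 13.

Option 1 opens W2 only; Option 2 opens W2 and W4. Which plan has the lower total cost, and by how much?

Option 1: {W2}: Z1→W2 7·5=35, Z2→W2 4·21=84, Z3→W2 4·22=88, Z4→W2 13·13=169. Service 376; fixed 52; total 428.
Option 2: {W2, W4}: Z1→W2 7·5=35, Z2→W2 4·21=84, Z3→W2 4·22=88, Z4→W4 8·13=104. Service 311; fixed 109; total 420.
Difference: |428 − 420| = 8.

Option 2 is cheaper by 8.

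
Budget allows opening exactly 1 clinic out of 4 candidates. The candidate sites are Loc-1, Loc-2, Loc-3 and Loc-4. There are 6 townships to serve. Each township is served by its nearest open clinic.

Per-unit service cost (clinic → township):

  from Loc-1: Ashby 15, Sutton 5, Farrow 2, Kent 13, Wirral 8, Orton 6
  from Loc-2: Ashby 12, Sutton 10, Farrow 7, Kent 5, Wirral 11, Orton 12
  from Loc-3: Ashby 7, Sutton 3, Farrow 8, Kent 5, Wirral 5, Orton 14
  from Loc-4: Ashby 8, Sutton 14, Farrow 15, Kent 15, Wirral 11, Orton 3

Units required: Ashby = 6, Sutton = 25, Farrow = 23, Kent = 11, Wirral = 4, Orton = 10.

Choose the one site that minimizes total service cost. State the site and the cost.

Choose Loc-1 only; total service cost 496.

With exactly 1 open, each township uses its cheapest among the chosen.
{Loc-1}: Ashby→Loc-1 15·6=90, Sutton→Loc-1 5·25=125, Farrow→Loc-1 2·23=46, Kent→Loc-1 13·11=143, Wirral→Loc-1 8·4=32, Orton→Loc-1 6·10=60. Service cost 496.
{Loc-3}: service cost 516
{Loc-2}: service cost 702
Among all 4 size-1 choices, {Loc-1} is lowest.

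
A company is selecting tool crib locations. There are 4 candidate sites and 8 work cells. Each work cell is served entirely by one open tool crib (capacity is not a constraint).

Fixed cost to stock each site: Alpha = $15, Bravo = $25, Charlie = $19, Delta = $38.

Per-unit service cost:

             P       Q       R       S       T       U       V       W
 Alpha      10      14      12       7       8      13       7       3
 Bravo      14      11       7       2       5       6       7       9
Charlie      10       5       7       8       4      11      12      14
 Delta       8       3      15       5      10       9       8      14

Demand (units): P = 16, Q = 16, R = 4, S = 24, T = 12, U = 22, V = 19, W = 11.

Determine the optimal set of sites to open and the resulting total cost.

For any fixed open set, each work cell goes to its cheapest open site; total = fixed + service.
{Alpha, Bravo, Delta}: P→Delta 8·16=128, Q→Delta 3·16=48, R→Bravo 7·4=28, S→Bravo 2·24=48, T→Bravo 5·12=60, U→Bravo 6·22=132, V→Alpha 7·19=133, W→Alpha 3·11=33. Service 610; fixed 78; total 688.
{Alpha, Bravo, Charlie, Delta}: service 598 + fixed 97 = 695
{Alpha, Bravo, Charlie}: service 662 + fixed 59 = 721
{Alpha}: service 1148 + fixed 15 = 1163
(All 15 nonempty subsets were checked; Alpha, Bravo and Delta is lowest.)

Open Alpha, Bravo and Delta; minimum total cost 688.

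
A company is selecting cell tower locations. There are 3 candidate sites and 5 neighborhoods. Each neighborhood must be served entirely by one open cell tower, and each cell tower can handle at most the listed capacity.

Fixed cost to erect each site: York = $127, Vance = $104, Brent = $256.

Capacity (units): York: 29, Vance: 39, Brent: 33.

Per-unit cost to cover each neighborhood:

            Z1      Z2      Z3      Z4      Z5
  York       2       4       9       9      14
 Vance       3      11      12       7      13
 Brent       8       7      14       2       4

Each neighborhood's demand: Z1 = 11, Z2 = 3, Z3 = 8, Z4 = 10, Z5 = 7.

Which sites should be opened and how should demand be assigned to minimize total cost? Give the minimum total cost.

Open {Vance}: Z1→Vance 3·11=33, Z2→Vance 11·3=33, Z3→Vance 12·8=96, Z4→Vance 7·10=70, Z5→Vance 13·7=91.
Loads: Vance carries 39/39. Service 323; fixed 104; total 427.
Next best feasible plan costs 498.

Minimum total cost: 427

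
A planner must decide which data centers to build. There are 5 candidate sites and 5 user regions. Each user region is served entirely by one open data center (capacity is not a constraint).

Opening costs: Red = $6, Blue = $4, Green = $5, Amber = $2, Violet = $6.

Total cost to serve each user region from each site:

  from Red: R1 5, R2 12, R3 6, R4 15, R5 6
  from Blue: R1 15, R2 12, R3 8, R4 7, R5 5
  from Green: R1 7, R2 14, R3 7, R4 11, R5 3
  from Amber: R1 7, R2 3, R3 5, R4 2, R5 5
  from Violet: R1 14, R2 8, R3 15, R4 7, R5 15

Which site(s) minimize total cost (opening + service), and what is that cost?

For any fixed open set, each user region goes to its cheapest open site; total = fixed + service.
{Amber}: R1→Amber 7, R2→Amber 3, R3→Amber 5, R4→Amber 2, R5→Amber 5. Service 22; fixed 2; total 24.
{Green, Amber}: service 20 + fixed 7 = 27
{Red, Amber}: service 20 + fixed 8 = 28
{Red, Blue, Green, Amber, Violet}: R1→Red 5, R2→Amber 3, R3→Amber 5, R4→Amber 2, R5→Green 3. Service 18; fixed 23; total 41.
No other subset beats 24.

Open Amber only; minimum total cost 24.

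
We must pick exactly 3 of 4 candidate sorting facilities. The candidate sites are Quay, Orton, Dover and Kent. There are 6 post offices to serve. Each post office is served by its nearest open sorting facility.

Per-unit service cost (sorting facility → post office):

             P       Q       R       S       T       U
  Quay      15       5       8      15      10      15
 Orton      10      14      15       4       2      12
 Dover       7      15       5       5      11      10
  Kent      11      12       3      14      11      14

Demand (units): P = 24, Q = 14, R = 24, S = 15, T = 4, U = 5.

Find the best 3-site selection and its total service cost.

With exactly 3 open, each post office uses its cheapest among the chosen.
{Quay, Dover, Kent}: P→Dover 7·24=168, Q→Quay 5·14=70, R→Kent 3·24=72, S→Dover 5·15=75, T→Quay 10·4=40, U→Dover 10·5=50. Service cost 475.
{Quay, Orton, Dover}: service cost 476
{Quay, Orton, Kent}: service cost 510
Among all 4 size-3 choices, {Quay, Dover, Kent} is lowest.

Choose Quay, Dover and Kent; total service cost 475.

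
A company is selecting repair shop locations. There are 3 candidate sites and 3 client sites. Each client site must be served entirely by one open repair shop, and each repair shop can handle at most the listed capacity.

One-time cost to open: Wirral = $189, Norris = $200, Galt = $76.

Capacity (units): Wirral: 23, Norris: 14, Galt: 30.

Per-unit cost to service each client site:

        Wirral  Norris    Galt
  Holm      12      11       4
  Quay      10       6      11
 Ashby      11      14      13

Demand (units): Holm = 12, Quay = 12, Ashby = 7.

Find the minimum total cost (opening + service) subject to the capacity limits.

Open {Norris, Galt}: Holm→Galt 4·12=48, Quay→Norris 6·12=72, Ashby→Galt 13·7=91.
Loads: Norris carries 12/14, Galt carries 19/30. Service 211; fixed 276; total 487.
Next best feasible plan costs 510.

Minimum total cost: 487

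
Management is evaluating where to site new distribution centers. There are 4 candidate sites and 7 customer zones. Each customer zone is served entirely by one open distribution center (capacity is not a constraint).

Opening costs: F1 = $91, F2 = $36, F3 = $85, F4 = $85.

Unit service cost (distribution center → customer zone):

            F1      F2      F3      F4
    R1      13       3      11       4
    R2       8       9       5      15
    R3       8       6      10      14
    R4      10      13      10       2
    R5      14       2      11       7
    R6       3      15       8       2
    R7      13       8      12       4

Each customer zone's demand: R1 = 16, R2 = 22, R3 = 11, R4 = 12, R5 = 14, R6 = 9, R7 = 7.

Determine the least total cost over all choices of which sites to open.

Minimum total cost: 528

For any fixed open set, each customer zone goes to its cheapest open site; total = fixed + service.
{F2, F3, F4}: R1→F2 3·16=48, R2→F3 5·22=110, R3→F2 6·11=66, R4→F4 2·12=24, R5→F2 2·14=28, R6→F4 2·9=18, R7→F4 4·7=28. Service 322; fixed 206; total 528.
{F2, F4}: service 410 + fixed 121 = 531
{F1, F2, F4}: service 388 + fixed 212 = 600
{F1, F2, F3, F4}: R1→F2 3·16=48, R2→F3 5·22=110, R3→F2 6·11=66, R4→F4 2·12=24, R5→F2 2·14=28, R6→F4 2·9=18, R7→F4 4·7=28. Service 322; fixed 297; total 619.
No other subset beats 528.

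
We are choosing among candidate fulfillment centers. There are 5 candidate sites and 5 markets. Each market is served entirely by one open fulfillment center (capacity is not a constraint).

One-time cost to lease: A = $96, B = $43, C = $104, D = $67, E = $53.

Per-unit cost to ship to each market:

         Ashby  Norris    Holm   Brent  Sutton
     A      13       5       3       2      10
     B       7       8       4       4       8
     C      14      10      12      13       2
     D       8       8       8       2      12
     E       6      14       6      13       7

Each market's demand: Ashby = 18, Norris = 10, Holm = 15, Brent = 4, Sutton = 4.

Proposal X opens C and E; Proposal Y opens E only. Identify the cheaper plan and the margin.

Proposal X: {C, E}: Ashby→E 6·18=108, Norris→C 10·10=100, Holm→E 6·15=90, Brent→C 13·4=52, Sutton→C 2·4=8. Service 358; fixed 157; total 515.
Proposal Y: {E}: Ashby→E 6·18=108, Norris→E 14·10=140, Holm→E 6·15=90, Brent→E 13·4=52, Sutton→E 7·4=28. Service 418; fixed 53; total 471.
Difference: |515 − 471| = 44.

Proposal Y is cheaper by 44.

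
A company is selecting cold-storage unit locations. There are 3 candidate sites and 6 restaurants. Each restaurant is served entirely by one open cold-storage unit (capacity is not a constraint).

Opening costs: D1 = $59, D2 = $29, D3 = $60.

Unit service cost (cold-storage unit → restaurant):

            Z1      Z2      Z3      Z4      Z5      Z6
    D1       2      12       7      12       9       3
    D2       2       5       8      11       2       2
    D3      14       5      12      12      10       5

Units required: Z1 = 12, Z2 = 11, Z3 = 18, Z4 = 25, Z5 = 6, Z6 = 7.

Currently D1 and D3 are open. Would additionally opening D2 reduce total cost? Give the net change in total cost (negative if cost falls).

Yes — net change −45 (cost falls by 45).

Current service cost with {D1, D3}: 580.
Adding D2: each restaurant re-picks its cheapest; new service cost 506, saving 74.
Extra fixed cost: 29. Net change = 29 − 74 = -45.
(Totals: 699 → 654.)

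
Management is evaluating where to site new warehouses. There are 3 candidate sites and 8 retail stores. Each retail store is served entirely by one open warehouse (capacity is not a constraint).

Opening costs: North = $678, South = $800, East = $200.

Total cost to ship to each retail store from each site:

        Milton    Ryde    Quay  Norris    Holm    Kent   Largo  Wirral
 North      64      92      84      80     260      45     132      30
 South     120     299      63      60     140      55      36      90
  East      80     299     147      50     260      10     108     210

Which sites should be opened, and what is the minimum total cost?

Open East only; minimum total cost 1364.

For any fixed open set, each retail store goes to its cheapest open site; total = fixed + service.
{East}: Milton→East 80, Ryde→East 299, Quay→East 147, Norris→East 50, Holm→East 260, Kent→East 10, Largo→East 108, Wirral→East 210. Service 1164; fixed 200; total 1364.
{North}: Milton→North 64, Ryde→North 92, Quay→North 84, Norris→North 80, Holm→North 260, Kent→North 45, Largo→North 132, Wirral→North 30. Service 787; fixed 678; total 1465.
{North, East}: service 698 + fixed 878 = 1576
{North, South, East}: Milton→North 64, Ryde→North 92, Quay→South 63, Norris→East 50, Holm→South 140, Kent→East 10, Largo→South 36, Wirral→North 30. Service 485; fixed 1678; total 2163.
(All 7 nonempty subsets were checked; East only is lowest.)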